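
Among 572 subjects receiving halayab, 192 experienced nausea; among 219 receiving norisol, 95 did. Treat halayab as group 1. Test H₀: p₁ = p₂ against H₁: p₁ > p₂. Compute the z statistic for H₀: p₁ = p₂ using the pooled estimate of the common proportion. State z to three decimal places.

p̂₁ = 192/572 = 0.33566, p̂₂ = 95/219 = 0.43379.
Pooled p̂ = (192+95)/(572+219) = 287/791 = 0.36283.
SE = √(0.231185 × 0.00631446) = 0.03821.
z = (0.33566 − 0.43379)/0.03821 = -0.09813/0.03821 = -2.568.
p-value = P(Z > -2.568) ≈ 0.9949.

z = -2.568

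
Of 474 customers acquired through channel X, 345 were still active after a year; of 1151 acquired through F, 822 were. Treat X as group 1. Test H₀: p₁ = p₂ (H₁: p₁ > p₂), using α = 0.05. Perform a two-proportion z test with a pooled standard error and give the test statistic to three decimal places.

p̂₁ = 345/474 ≈ 0.727848, p̂₂ = 822/1151 ≈ 0.714162.
Pooled p̂ = (345+822)/(474+1151) = 1167/1625 = 0.718154.
SE = √(0.202409 × 0.00297851) = 0.024554.
z = (0.727848 − 0.714162)/0.024554 = 0.013686/0.024554 = 0.557.
p-value = P(Z > 0.557) ≈ 0.2886. With α = 0.05, fail to reject H₀.

z = 0.557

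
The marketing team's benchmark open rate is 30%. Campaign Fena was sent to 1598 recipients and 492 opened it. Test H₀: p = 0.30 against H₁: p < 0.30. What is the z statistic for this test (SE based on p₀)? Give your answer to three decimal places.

z = 0.688

p̂ = 492/1598 ≈ 0.30788.
SE = √(p₀(1−p₀)/n) = √(0.21/1598) = 0.01146.
z = (0.30788 − 0.3)/0.01146 = 0.00788/0.01146 = 0.688.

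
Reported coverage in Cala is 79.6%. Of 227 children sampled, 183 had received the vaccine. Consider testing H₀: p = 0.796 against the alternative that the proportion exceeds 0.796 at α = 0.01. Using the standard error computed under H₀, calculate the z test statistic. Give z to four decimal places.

p̂ = 183/227 ≈ 0.806167.
Standard error under H₀: √(0.796×0.204/227) = 0.026746.
z = (0.806167 − 0.796)/0.026746 = 0.010167/0.026746 = 0.3801.
p-value = P(Z > 0.380) ≈ 0.3519; since p > α = 0.01, fail to reject H₀.

z = 0.3801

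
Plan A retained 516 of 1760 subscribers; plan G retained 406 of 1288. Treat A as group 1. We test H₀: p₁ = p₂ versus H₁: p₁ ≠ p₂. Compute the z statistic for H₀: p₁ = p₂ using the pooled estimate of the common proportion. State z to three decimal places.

z = -1.308

p̂₁ = 516/1760 = 0.293182, p̂₂ = 406/1288 = 0.315217.
Pooled p̂ = (516+406)/(1760+1288) = 922/3048 = 0.302493.
SE = √(0.210991 × 0.00134458) = 0.016843.
z = (0.293182 − 0.315217)/0.016843 = -0.022035/0.016843 = -1.308.
Two-sided p-value ≈ 2·Φ(−1.308) = 0.1908.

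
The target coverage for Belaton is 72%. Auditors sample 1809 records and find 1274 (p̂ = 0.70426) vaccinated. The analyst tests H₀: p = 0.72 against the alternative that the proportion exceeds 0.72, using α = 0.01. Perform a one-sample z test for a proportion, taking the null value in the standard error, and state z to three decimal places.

z = -1.491

p̂ = 1274/1809 ≈ 0.70426.
Standard error under H₀: √(0.72×0.28/1809) = 0.01056.
z = (0.70426 − 0.72)/0.01056 = -0.01574/0.01056 = -1.491.
p-value = P(Z > -1.491) ≈ 0.9321; since p > α = 0.01, fail to reject H₀.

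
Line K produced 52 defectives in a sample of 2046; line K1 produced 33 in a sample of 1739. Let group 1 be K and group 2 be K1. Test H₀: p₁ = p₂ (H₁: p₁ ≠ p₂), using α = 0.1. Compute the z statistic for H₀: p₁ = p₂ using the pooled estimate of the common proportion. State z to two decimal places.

p̂₁ = 52/2046 = 0.0254, p̂₂ = 33/1739 = 0.0190.
Pooled p̂ = (52+33)/(2046+1739) = 85/3785 = 0.0225.
SE = √(0.0219527 × 0.0010638) = 0.0048.
z = (0.0254 − 0.0190)/0.0048 = 0.0064/0.0048 = 1.33.
p-value = 2·P(Z > 1.332) ≈ 0.1827. With α = 0.1, fail to reject H₀.

z = 1.33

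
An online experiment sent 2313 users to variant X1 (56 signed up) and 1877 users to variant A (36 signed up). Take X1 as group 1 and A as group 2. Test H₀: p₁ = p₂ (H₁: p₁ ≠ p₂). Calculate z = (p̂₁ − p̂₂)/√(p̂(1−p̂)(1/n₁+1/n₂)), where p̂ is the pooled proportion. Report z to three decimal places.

p̂₁ = 56/2313 ≈ 0.02421, p̂₂ = 36/1877 ≈ 0.01918.
Pooled p̂ = (56+36)/(2313+1877) = 92/4190 = 0.02196.
SE = √(p̂(1−p̂)(1/n₁+1/n₂)) = √(0.02196·0.97804·0.000965104) = √(2.07255e-05) = 0.00455.
z = (0.02421 − 0.01918)/0.00455 = 0.00503/0.00455 = 1.105.
p-value = 2·P(Z > 1.105) ≈ 0.2691.

z = 1.105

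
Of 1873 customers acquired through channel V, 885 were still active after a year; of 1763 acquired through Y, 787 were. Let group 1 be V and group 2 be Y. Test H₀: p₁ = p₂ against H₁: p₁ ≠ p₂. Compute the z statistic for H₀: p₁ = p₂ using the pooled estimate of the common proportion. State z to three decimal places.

z = 1.579

p̂₁ = 885/1873 ≈ 0.472504, p̂₂ = 787/1763 ≈ 0.446398.
Pooled p̂ = (885+787)/(1873+1763) = 1672/3636 = 0.459846.
SE = √(0.248388 × 0.00110112) = 0.016538.
z = (0.472504 − 0.446398)/0.016538 = 0.026106/0.016538 = 1.579.
p-value = 2·P(Z > 1.579) ≈ 0.1144.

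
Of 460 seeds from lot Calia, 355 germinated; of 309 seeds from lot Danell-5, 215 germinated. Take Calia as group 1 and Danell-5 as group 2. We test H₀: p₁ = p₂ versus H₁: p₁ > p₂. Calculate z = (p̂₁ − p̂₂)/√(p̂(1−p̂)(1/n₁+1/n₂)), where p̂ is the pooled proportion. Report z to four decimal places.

p̂₁ = 355/460 = 0.7717391, p̂₂ = 215/309 = 0.6957929.
Pooled p̂ = (355+215)/(460+309) = 570/769 = 0.7412224.
SE = √(p̂(1−p̂)(1/n₁+1/n₂)) = √(0.7412224·0.2587776·0.00541016) = √(0.00103773) = 0.0322139.
z = (0.7717391 − 0.6957929)/0.0322139 = 0.0759462/0.0322139 = 2.3576.

z = 2.3576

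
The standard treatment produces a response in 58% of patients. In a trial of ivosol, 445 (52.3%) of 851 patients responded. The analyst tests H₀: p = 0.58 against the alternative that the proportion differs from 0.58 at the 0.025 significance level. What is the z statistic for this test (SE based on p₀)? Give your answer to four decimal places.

p̂ = 445/851 = 0.522914.
SE = √(p₀(1−p₀)/n) = √(0.2436/851) = 0.016919.
z = (0.522914 − 0.58)/0.016919 = -0.057086/0.016919 = -3.3741.
p-value = 2·P(Z > 3.374) ≈ 0.0007. With α = 0.025, reject H₀.

z = -3.3741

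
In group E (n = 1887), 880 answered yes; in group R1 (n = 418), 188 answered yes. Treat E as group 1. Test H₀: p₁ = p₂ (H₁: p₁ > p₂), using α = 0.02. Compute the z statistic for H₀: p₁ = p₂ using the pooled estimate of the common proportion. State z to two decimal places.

p̂₁ = 880/1887 = 0.46635, p̂₂ = 188/418 = 0.44976.
Pooled p̂ = (880+188)/(1887+418) = 1068/2305 = 0.46334.
SE = √(p̂(1−p̂)(1/n₁+1/n₂)) = √(0.46334·0.53666·0.00292229) = √(0.000726644) = 0.02696.
z = (0.46635 − 0.44976)/0.02696 = 0.01659/0.02696 = 0.62.
p-value = P(Z > 0.615) ≈ 0.2692. With α = 0.02, fail to reject H₀.

z = 0.62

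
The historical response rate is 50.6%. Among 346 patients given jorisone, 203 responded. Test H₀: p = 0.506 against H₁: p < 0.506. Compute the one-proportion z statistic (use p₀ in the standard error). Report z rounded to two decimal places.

p̂ = 203/346 ≈ 0.5867.
Standard error under H₀: √(0.506×0.494/346) = 0.0269.
z = (0.5867 − 0.506)/0.0269 = 0.0807/0.0269 = 3.00.

z = 3.00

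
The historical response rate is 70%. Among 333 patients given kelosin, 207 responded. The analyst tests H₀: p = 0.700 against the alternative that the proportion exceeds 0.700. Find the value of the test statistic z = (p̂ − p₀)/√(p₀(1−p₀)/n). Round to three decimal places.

p̂ = 207/333 = 0.62162.
SE = √(p₀(1−p₀)/n) = √(0.21/333) = 0.02511.
z = (0.62162 − 0.7)/0.02511 = -0.07838/0.02511 = -3.121.
p-value = P(Z > -3.121) ≈ 0.9991.

z = -3.121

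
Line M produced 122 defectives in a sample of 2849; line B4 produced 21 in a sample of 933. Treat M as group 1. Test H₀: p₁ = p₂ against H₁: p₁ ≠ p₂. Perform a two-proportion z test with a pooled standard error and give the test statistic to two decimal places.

p̂₁ = 122/2849 = 0.0428, p̂₂ = 21/933 = 0.0225.
Pooled p̂ = (122+21)/(2849+933) = 143/3782 = 0.0378.
SE = √(p̂(1−p̂)(1/n₁+1/n₂)) = √(0.0378·0.9622·0.00142281) = √(5.17634e-05) = 0.0072.
z = (0.0428 − 0.0225)/0.0072 = 0.0203/0.0072 = 2.82.
p-value = 2·P(Z > 2.823) ≈ 0.0048.

z = 2.82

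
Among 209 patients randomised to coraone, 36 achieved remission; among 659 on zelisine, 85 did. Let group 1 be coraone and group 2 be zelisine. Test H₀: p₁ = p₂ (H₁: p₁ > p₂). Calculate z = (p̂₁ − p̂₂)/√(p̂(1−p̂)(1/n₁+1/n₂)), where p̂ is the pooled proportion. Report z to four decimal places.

z = 1.5735

p̂₁ = 36/209 ≈ 0.172249, p̂₂ = 85/659 ≈ 0.128983.
Pooled p̂ = (36+85)/(209+659) = 121/868 = 0.139401.
SE = √(p̂(1−p̂)(1/n₁+1/n₂)) = √(0.139401·0.860599·0.00630214) = √(0.000756057) = 0.027496.
z = (0.172249 − 0.128983)/0.027496 = 0.043266/0.027496 = 1.5735.
p-value = P(Z > 1.573) ≈ 0.0578.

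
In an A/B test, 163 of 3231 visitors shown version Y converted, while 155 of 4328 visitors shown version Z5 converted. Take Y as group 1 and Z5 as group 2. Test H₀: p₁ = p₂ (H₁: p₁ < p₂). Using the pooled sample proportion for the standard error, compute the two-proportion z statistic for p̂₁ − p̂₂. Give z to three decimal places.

z = 3.136

p̂₁ = 163/3231 = 0.050449, p̂₂ = 155/4328 = 0.035813.
Pooled p̂ = (163+155)/(3231+4328) = 318/7559 = 0.042069.
SE = √(0.0402993 × 0.000540555) = 0.004667.
z = (0.050449 − 0.035813)/0.004667 = 0.014636/0.004667 = 3.136.
p-value = P(Z < 3.136) ≈ 0.9991.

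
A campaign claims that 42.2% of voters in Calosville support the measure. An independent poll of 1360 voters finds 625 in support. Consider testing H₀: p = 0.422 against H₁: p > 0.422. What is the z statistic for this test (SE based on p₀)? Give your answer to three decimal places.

z = 2.805

p̂ = 625/1360 = 0.45956.
SE = √(p₀(1−p₀)/n) = √(0.24392/1360) = 0.01339.
z = (0.45956 − 0.422)/0.01339 = 0.03756/0.01339 = 2.805.
p-value = P(Z > 2.805) ≈ 0.0025.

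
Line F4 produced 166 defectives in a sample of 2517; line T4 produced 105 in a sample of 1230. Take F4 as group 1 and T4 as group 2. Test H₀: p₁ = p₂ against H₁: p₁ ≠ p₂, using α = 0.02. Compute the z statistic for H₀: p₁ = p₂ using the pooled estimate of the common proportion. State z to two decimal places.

z = -2.15

p̂₁ = 166/2517 ≈ 0.065952, p̂₂ = 105/1230 ≈ 0.085366.
Pooled p̂ = (166+105)/(2517+1230) = 271/3747 = 0.072325.
SE = √(0.0670937 × 0.00121031) = 0.009011.
z = (0.065952 − 0.085366)/0.009011 = -0.019414/0.009011 = -2.15.
p-value = 2·P(Z > 2.154) ≈ 0.0312, so at α = 0.02 we fail to reject H₀.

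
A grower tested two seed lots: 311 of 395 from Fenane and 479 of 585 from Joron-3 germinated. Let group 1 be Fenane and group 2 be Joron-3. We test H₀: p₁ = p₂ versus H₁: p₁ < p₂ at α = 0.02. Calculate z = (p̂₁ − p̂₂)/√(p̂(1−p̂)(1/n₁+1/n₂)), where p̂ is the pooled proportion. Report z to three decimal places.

p̂₁ = 311/395 = 0.78734, p̂₂ = 479/585 = 0.81880.
Pooled p̂ = (311+479)/(395+585) = 790/980 = 0.80612.
SE = √(0.156289 × 0.00424105) = 0.02575.
z = (0.78734 − 0.81880)/0.02575 = -0.03146/0.02575 = -1.222.
p-value = P(Z < -1.222) ≈ 0.1108; since p > α = 0.02, fail to reject H₀.

z = -1.222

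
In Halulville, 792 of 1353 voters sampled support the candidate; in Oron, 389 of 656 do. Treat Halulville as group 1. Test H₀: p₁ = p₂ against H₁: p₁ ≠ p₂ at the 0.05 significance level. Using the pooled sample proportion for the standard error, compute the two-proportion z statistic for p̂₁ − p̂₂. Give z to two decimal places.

z = -0.33

p̂₁ = 792/1353 = 0.58537, p̂₂ = 389/656 = 0.59299.
Pooled p̂ = (792+389)/(1353+656) = 1181/2009 = 0.58785.
SE = √(p̂(1−p̂)(1/n₁+1/n₂)) = √(0.58785·0.41215·0.00226349) = √(0.000548402) = 0.02342.
z = (0.58537 − 0.59299)/0.02342 = -0.00762/0.02342 = -0.33.
Two-sided p-value ≈ 2·Φ(−0.325) = 0.7448. With α = 0.05, fail to reject H₀.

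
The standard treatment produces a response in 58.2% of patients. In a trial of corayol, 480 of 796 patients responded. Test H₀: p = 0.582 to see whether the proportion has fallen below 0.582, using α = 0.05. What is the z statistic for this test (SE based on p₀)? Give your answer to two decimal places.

z = 1.20

p̂ = 480/796 ≈ 0.6030.
SE = √(p₀(1−p₀)/n) = √(0.24328/796) = 0.0175.
z = (0.6030 − 0.582)/0.0175 = 0.0210/0.0175 = 1.20.
p-value = P(Z < 1.202) ≈ 0.8853. With α = 0.05, fail to reject H₀.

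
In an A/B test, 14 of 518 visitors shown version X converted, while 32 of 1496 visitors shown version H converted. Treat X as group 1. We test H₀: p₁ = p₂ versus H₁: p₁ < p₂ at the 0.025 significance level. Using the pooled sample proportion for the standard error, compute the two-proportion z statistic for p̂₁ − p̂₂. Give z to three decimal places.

z = 0.740

p̂₁ = 14/518 = 0.02703, p̂₂ = 32/1496 = 0.02139.
Pooled p̂ = (14+32)/(518+1496) = 46/2014 = 0.02284.
SE = √(p̂(1−p̂)(1/n₁+1/n₂)) = √(0.02284·0.97716·0.00259895) = √(5.80046e-05) = 0.00762.
z = (0.02703 − 0.02139)/0.00762 = 0.00564/0.00762 = 0.740.
p-value = P(Z < 0.740) ≈ 0.7704, so at α = 0.025 we fail to reject H₀.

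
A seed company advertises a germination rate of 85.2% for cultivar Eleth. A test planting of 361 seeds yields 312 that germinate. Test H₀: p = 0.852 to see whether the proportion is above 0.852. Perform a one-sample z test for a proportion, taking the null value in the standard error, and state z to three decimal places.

p̂ = 312/361 ≈ 0.864266.
Standard error under H₀: √(0.852×0.148/361) = 0.018689.
z = (0.864266 − 0.852)/0.018689 = 0.012266/0.018689 = 0.656.
p-value = P(Z > 0.656) ≈ 0.2558.

z = 0.656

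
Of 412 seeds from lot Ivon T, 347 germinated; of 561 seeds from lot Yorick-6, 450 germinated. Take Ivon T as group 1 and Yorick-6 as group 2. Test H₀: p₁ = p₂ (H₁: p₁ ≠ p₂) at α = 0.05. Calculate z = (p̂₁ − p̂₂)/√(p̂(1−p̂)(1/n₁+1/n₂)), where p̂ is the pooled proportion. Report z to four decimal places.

p̂₁ = 347/412 ≈ 0.842233, p̂₂ = 450/561 ≈ 0.802139.
Pooled p̂ = (347+450)/(412+561) = 797/973 = 0.819116.
SE = √(p̂(1−p̂)(1/n₁+1/n₂)) = √(0.819116·0.180884·0.00420972) = √(0.000623732) = 0.024975.
z = (0.842233 − 0.802139)/0.024975 = 0.040094/0.024975 = 1.6054.
p-value = 2·P(Z > 1.605) ≈ 0.1084; since p > α = 0.05, fail to reject H₀.

z = 1.6054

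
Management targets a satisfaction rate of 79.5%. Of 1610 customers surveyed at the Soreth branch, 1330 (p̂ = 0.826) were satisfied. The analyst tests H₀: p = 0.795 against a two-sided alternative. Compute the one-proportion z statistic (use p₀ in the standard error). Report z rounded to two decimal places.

z = 3.09

p̂ = 1330/1610 = 0.82609.
SE = √(p₀(1−p₀)/n) = √(0.16297/1610) = 0.01006.
z = (0.82609 − 0.795)/0.01006 = 0.03109/0.01006 = 3.09.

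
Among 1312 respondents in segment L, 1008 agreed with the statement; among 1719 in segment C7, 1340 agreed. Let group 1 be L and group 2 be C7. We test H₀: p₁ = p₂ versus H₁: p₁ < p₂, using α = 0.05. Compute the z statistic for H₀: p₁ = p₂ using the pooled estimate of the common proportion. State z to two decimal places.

z = -0.73

p̂₁ = 1008/1312 = 0.7683, p̂₂ = 1340/1719 = 0.7795.
Pooled p̂ = (1008+1340)/(1312+1719) = 2348/3031 = 0.7747.
SE = √(p̂(1−p̂)(1/n₁+1/n₂)) = √(0.7747·0.2253·0.00134393) = √(0.000234597) = 0.0153.
z = (0.7683 − 0.7795)/0.0153 = -0.0112/0.0153 = -0.73.
p-value = P(Z < -0.733) ≈ 0.2317. With α = 0.05, fail to reject H₀.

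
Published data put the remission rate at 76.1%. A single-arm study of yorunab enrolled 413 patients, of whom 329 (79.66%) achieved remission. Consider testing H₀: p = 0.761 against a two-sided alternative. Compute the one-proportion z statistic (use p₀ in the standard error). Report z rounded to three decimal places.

z = 1.697

p̂ = 329/413 ≈ 0.79661.
Standard error under H₀: √(0.761×0.239/413) = 0.02099.
z = (0.79661 − 0.761)/0.02099 = 0.03561/0.02099 = 1.697.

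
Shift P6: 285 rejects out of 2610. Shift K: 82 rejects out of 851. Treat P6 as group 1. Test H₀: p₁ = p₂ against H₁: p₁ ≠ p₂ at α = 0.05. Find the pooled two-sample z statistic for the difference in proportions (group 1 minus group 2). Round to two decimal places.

p̂₁ = 285/2610 ≈ 0.10920, p̂₂ = 82/851 ≈ 0.09636.
Pooled p̂ = (285+82)/(2610+851) = 367/3461 = 0.10604.
SE = √(p̂(1−p̂)(1/n₁+1/n₂)) = √(0.10604·0.89396·0.00155823) = √(0.000147712) = 0.01215.
z = (0.10920 − 0.09636)/0.01215 = 0.01284/0.01215 = 1.06.
Two-sided p-value ≈ 2·Φ(−1.056) = 0.2908. With α = 0.05, fail to reject H₀.

z = 1.06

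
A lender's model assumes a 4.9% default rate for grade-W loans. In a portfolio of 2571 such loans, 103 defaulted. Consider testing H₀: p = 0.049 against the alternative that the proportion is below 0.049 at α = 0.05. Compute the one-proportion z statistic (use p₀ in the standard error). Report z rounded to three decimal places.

z = -2.099

p̂ = 103/2571 ≈ 0.04006.
SE = √(p₀(1−p₀)/n) = √(0.046599/2571) = 0.00426.
z = (0.04006 − 0.049)/0.00426 = -0.00894/0.00426 = -2.099.
p-value = P(Z < -2.099) ≈ 0.0179; since p < α = 0.05, reject H₀.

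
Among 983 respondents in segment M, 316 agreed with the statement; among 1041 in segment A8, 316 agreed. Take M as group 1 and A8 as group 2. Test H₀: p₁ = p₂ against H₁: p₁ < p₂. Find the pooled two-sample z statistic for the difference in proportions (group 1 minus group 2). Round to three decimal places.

z = 0.869

p̂₁ = 316/983 = 0.32146, p̂₂ = 316/1041 = 0.30355.
Pooled p̂ = (316+316)/(983+1041) = 632/2024 = 0.31225.
SE = √(0.214751 × 0.00197791) = 0.02061.
z = (0.32146 − 0.30355)/0.02061 = 0.01791/0.02061 = 0.869.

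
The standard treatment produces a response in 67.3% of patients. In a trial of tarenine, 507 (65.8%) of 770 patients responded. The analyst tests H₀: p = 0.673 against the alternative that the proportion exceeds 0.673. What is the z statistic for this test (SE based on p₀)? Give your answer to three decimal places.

z = -0.861

p̂ = 507/770 = 0.65844.
Standard error under H₀: √(0.673×0.327/770) = 0.01691.
z = (0.65844 − 0.673)/0.01691 = -0.01456/0.01691 = -0.861.
p-value = P(Z > -0.861) ≈ 0.8054.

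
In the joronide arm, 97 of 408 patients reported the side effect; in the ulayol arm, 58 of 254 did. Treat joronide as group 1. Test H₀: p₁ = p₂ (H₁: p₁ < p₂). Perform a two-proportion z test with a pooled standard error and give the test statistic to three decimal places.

z = 0.278

p̂₁ = 97/408 ≈ 0.23775, p̂₂ = 58/254 ≈ 0.22835.
Pooled p̂ = (97+58)/(408+254) = 155/662 = 0.23414.
SE = √(0.179318 × 0.00638799) = 0.03384.
z = (0.23775 − 0.22835)/0.03384 = 0.00940/0.03384 = 0.278.
p-value = P(Z < 0.278) ≈ 0.6094.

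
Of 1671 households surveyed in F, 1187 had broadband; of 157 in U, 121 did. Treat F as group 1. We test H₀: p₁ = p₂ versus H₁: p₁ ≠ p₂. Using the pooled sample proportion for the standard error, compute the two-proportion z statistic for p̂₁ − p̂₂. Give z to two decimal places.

z = -1.60

p̂₁ = 1187/1671 ≈ 0.7104, p̂₂ = 121/157 ≈ 0.7707.
Pooled p̂ = (1187+121)/(1671+157) = 1308/1828 = 0.7155.
SE = √(0.203544 × 0.00696787) = 0.0377.
z = (0.7104 − 0.7707)/0.0377 = -0.0603/0.0377 = -1.60.
p-value = 2·P(Z > 1.602) ≈ 0.1091.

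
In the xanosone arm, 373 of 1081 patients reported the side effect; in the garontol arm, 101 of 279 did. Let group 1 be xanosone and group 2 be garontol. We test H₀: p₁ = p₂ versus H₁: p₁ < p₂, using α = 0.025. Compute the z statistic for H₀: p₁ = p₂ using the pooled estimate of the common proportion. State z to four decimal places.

p̂₁ = 373/1081 ≈ 0.345051, p̂₂ = 101/279 ≈ 0.362007.
Pooled p̂ = (373+101)/(1081+279) = 474/1360 = 0.348529.
SE = √(p̂(1−p̂)(1/n₁+1/n₂)) = √(0.348529·0.651471·0.0045093) = √(0.00102387) = 0.031998.
z = (0.345051 − 0.362007)/0.031998 = -0.016956/0.031998 = -0.5299.
p-value = P(Z < -0.530) ≈ 0.2981; since p > α = 0.025, fail to reject H₀.

z = -0.5299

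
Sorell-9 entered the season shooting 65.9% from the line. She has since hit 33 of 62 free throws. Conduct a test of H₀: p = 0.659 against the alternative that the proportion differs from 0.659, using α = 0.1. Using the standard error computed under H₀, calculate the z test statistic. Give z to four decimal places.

z = -2.1052

p̂ = 33/62 ≈ 0.532258.
Standard error under H₀: √(0.659×0.341/62) = 0.060204.
z = (0.532258 − 0.659)/0.060204 = -0.126742/0.060204 = -2.1052.
Two-sided p-value ≈ 2·Φ(−2.105) = 0.0353; since p < α = 0.1, reject H₀.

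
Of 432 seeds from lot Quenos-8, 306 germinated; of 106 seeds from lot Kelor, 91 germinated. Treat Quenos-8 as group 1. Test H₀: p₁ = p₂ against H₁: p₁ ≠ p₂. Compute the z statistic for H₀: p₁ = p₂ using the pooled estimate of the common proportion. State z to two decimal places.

p̂₁ = 306/432 ≈ 0.7083, p̂₂ = 91/106 ≈ 0.8585.
Pooled p̂ = (306+91)/(432+106) = 397/538 = 0.7379.
SE = √(0.193395 × 0.0117488) = 0.0477.
z = (0.7083 − 0.8585)/0.0477 = -0.1502/0.0477 = -3.15.
Two-sided p-value ≈ 2·Φ(−3.150) = 0.0016.

z = -3.15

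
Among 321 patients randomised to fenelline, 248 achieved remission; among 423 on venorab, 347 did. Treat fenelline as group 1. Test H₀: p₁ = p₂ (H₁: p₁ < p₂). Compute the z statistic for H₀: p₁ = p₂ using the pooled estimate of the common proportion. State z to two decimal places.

z = -1.61

p̂₁ = 248/321 = 0.7726, p̂₂ = 347/423 = 0.8203.
Pooled p̂ = (248+347)/(321+423) = 595/744 = 0.7997.
SE = √(p̂(1−p̂)(1/n₁+1/n₂)) = √(0.7997·0.2003·0.00547933) = √(0.000877576) = 0.0296.
z = (0.7726 − 0.8203)/0.0296 = -0.0477/0.0296 = -1.61.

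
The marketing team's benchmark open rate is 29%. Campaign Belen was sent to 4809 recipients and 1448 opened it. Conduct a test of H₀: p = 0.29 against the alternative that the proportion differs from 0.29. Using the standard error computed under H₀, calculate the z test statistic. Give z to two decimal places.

z = 1.70

p̂ = 1448/4809 = 0.30110.
Under H₀, SE = √(0.29·0.71/4809) = √(4.28156e-05) = 0.00654.
z = (0.30110 − 0.29)/0.00654 = 0.01110/0.00654 = 1.70.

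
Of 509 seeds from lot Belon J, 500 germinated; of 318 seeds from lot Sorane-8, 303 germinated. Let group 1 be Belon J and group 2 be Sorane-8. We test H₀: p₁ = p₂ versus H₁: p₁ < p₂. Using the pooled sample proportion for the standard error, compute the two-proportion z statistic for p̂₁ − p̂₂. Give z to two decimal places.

z = 2.46

p̂₁ = 500/509 = 0.9823, p̂₂ = 303/318 = 0.9528.
Pooled p̂ = (500+303)/(509+318) = 803/827 = 0.9710.
SE = √(p̂(1−p̂)(1/n₁+1/n₂)) = √(0.9710·0.0290·0.00510929) = √(0.000143971) = 0.0120.
z = (0.9823 − 0.9528)/0.0120 = 0.0295/0.0120 = 2.46.
p-value = P(Z < 2.458) ≈ 0.9930.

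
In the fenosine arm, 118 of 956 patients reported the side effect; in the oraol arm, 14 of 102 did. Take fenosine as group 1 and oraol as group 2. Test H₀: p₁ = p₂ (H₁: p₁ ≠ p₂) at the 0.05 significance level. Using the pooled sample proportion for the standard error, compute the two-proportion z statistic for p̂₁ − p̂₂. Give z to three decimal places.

p̂₁ = 118/956 = 0.12343, p̂₂ = 14/102 = 0.13725.
Pooled p̂ = (118+14)/(956+102) = 132/1058 = 0.12476.
SE = √(p̂(1−p̂)(1/n₁+1/n₂)) = √(0.12476·0.87524·0.0108499) = √(0.00118479) = 0.03442.
z = (0.12343 − 0.13725)/0.03442 = -0.01382/0.03442 = -0.402.
p-value = 2·P(Z > 0.402) ≈ 0.6880; since p > α = 0.05, fail to reject H₀.

z = -0.402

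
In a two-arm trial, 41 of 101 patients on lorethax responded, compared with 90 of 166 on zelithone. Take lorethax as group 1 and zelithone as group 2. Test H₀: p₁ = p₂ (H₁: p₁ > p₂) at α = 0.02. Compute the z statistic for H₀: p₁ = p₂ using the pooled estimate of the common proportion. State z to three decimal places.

p̂₁ = 41/101 ≈ 0.40594, p̂₂ = 90/166 ≈ 0.54217.
Pooled p̂ = (41+90)/(101+166) = 131/267 = 0.49064.
SE = √(0.249912 × 0.0159251) = 0.06309.
z = (0.40594 − 0.54217)/0.06309 = -0.13623/0.06309 = -2.159.
p-value = P(Z > -2.159) ≈ 0.9846. With α = 0.02, fail to reject H₀.

z = -2.159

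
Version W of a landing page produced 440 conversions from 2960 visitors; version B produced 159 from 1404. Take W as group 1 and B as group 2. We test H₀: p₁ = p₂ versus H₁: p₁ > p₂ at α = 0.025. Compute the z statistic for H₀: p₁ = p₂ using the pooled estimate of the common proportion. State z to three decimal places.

p̂₁ = 440/2960 = 0.14865, p̂₂ = 159/1404 = 0.11325.
Pooled p̂ = (440+159)/(2960+1404) = 599/4364 = 0.13726.
SE = √(p̂(1−p̂)(1/n₁+1/n₂)) = √(0.13726·0.86274·0.00105009) = √(0.000124351) = 0.01115.
z = (0.14865 − 0.11325)/0.01115 = 0.03540/0.01115 = 3.175.
p-value = P(Z > 3.175) ≈ 0.0008; since p < α = 0.025, reject H₀.

z = 3.175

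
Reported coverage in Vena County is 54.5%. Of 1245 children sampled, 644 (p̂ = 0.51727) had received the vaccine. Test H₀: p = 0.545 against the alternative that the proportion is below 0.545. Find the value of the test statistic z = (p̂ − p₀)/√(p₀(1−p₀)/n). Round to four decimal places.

p̂ = 644/1245 ≈ 0.517269.
Under H₀, SE = √(0.545·0.455/1245) = √(0.000199177) = 0.014113.
z = (0.517269 − 0.545)/0.014113 = -0.027731/0.014113 = -1.9649.

z = -1.9649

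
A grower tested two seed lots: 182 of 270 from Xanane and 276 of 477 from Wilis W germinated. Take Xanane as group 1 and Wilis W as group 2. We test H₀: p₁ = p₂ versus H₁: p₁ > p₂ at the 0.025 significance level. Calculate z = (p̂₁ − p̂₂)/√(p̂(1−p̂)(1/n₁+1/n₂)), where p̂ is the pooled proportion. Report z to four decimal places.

z = 2.5735

p̂₁ = 182/270 ≈ 0.674074, p̂₂ = 276/477 ≈ 0.578616.
Pooled p̂ = (182+276)/(270+477) = 458/747 = 0.613119.
SE = √(0.237204 × 0.00580014) = 0.037092.
z = (0.674074 − 0.578616)/0.037092 = 0.095458/0.037092 = 2.5735.
p-value = P(Z > 2.574) ≈ 0.0050, so at α = 0.025 we reject H₀.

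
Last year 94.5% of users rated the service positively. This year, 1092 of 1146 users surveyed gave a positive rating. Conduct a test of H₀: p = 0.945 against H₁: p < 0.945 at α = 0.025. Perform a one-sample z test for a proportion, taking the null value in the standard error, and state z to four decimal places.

p̂ = 1092/1146 ≈ 0.9528796.
Standard error under H₀: √(0.945×0.055/1146) = 0.0067345.
z = (0.9528796 − 0.945)/0.0067345 = 0.0078796/0.0067345 = 1.1700.
p-value = P(Z < 1.170) ≈ 0.8790, so at α = 0.025 we fail to reject H₀.

z = 1.1700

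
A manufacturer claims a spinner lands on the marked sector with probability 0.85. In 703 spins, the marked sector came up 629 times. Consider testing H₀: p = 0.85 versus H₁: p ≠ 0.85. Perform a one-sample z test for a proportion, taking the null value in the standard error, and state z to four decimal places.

p̂ = 629/703 ≈ 0.8947368.
Standard error under H₀: √(0.85×0.15/703) = 0.0134672.
z = (0.8947368 − 0.85)/0.0134672 = 0.0447368/0.0134672 = 3.3219.

z = 3.3219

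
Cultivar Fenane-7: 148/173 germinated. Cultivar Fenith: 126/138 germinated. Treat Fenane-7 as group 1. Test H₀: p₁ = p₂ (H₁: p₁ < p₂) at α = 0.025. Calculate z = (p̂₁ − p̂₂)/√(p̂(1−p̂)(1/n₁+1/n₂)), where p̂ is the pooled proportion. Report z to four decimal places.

p̂₁ = 148/173 ≈ 0.855491, p̂₂ = 126/138 ≈ 0.913043.
Pooled p̂ = (148+126)/(173+138) = 274/311 = 0.881029.
SE = √(0.104817 × 0.0130267) = 0.036952.
z = (0.855491 − 0.913043)/0.036952 = -0.057552/0.036952 = -1.5575.
p-value = P(Z < -1.558) ≈ 0.0597, so at α = 0.025 we fail to reject H₀.

z = -1.5575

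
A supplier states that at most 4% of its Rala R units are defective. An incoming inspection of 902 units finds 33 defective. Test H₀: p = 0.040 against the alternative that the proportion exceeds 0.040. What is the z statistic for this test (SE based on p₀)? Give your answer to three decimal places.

z = -0.523

p̂ = 33/902 ≈ 0.03659.
Standard error under H₀: √(0.04×0.96/902) = 0.00652.
z = (0.03659 − 0.04)/0.00652 = -0.00341/0.00652 = -0.523.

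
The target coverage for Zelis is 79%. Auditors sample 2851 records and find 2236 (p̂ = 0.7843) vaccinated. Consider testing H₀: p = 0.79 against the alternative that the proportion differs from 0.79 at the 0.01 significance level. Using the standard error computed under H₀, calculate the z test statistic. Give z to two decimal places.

z = -0.75

p̂ = 2236/2851 ≈ 0.7843.
Under H₀, SE = √(0.79·0.21/2851) = √(5.81901e-05) = 0.0076.
z = (0.7843 − 0.79)/0.0076 = -0.0057/0.0076 = -0.75.
p-value = 2·P(Z > 0.749) ≈ 0.4538; since p > α = 0.01, fail to reject H₀.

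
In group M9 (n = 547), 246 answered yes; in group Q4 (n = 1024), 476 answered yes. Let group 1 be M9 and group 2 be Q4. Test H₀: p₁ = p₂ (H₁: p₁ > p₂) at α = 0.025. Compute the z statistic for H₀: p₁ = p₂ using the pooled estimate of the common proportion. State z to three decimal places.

p̂₁ = 246/547 ≈ 0.44973, p̂₂ = 476/1024 ≈ 0.46484.
Pooled p̂ = (246+476)/(547+1024) = 722/1571 = 0.45958.
SE = √(0.248366 × 0.00280472) = 0.02639.
z = (0.44973 − 0.46484)/0.02639 = -0.01511/0.02639 = -0.573.
p-value = P(Z > -0.573) ≈ 0.7166; since p > α = 0.025, fail to reject H₀.

z = -0.573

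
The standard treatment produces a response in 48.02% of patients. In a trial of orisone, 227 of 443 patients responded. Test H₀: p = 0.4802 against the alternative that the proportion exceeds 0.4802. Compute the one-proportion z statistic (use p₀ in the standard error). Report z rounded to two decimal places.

p̂ = 227/443 ≈ 0.5124.
SE = √(p₀(1−p₀)/n) = √(0.24961/443) = 0.0237.
z = (0.5124 − 0.4802)/0.0237 = 0.0322/0.0237 = 1.36.
p-value = P(Z > 1.357) ≈ 0.0874.

z = 1.36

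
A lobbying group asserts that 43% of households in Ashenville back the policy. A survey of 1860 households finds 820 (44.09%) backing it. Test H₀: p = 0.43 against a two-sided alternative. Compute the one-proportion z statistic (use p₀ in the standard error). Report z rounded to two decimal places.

p̂ = 820/1860 ≈ 0.4409.
Under H₀, SE = √(0.43·0.57/1860) = √(0.000131774) = 0.0115.
z = (0.4409 − 0.43)/0.0115 = 0.0109/0.0115 = 0.95.

z = 0.95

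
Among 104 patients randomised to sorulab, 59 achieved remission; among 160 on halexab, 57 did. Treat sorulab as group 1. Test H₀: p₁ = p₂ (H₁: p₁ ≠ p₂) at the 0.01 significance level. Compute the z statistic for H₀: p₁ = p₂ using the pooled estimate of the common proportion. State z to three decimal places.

p̂₁ = 59/104 ≈ 0.56731, p̂₂ = 57/160 ≈ 0.35625.
Pooled p̂ = (59+57)/(104+160) = 116/264 = 0.43939.
SE = √(0.246327 × 0.0158654) = 0.06251.
z = (0.56731 − 0.35625)/0.06251 = 0.21106/0.06251 = 3.376.
Two-sided p-value ≈ 2·Φ(−3.376) = 0.0007; since p < α = 0.01, reject H₀.

z = 3.376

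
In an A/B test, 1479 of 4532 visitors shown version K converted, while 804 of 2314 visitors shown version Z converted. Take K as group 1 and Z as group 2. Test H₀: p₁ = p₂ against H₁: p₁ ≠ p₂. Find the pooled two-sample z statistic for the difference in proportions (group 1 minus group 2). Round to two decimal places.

z = -1.75

p̂₁ = 1479/4532 ≈ 0.32635, p̂₂ = 804/2314 ≈ 0.34745.
Pooled p̂ = (1479+804)/(4532+2314) = 2283/6846 = 0.33348.
SE = √(0.222271 × 0.000652805) = 0.01205.
z = (0.32635 − 0.34745)/0.01205 = -0.02110/0.01205 = -1.75.
p-value = 2·P(Z > 1.752) ≈ 0.0798.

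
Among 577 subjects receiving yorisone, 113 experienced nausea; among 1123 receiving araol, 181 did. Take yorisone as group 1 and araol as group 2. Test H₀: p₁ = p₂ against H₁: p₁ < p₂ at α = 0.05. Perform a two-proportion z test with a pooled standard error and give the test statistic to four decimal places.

z = 1.7895

p̂₁ = 113/577 ≈ 0.195841, p̂₂ = 181/1123 ≈ 0.161175.
Pooled p̂ = (113+181)/(577+1123) = 294/1700 = 0.172941.
SE = √(p̂(1−p̂)(1/n₁+1/n₂)) = √(0.172941·0.827059·0.00262357) = √(0.000375256) = 0.019372.
z = (0.195841 − 0.161175)/0.019372 = 0.034666/0.019372 = 1.7895.
p-value = P(Z < 1.789) ≈ 0.9632. With α = 0.05, fail to reject H₀.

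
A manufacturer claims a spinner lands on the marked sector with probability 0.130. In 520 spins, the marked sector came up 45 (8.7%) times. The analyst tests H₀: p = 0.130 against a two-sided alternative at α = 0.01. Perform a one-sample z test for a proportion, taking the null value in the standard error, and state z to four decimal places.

z = -2.9470

p̂ = 45/520 = 0.086538.
Standard error under H₀: √(0.13×0.87/520) = 0.014748.
z = (0.086538 − 0.13)/0.014748 = -0.043462/0.014748 = -2.9470.
p-value = 2·P(Z > 2.947) ≈ 0.0032; since p < α = 0.01, reject H₀.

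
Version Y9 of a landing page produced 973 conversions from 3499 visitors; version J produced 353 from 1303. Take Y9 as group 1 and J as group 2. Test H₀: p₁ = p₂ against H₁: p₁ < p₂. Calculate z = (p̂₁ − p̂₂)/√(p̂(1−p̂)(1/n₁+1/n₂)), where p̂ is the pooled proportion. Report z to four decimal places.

z = 0.4939

p̂₁ = 973/3499 ≈ 0.278079, p̂₂ = 353/1303 ≈ 0.270913.
Pooled p̂ = (973+353)/(3499+1303) = 1326/4802 = 0.276135.
SE = √(p̂(1−p̂)(1/n₁+1/n₂)) = √(0.276135·0.723865·0.00105326) = √(0.000210529) = 0.014510.
z = (0.278079 − 0.270913)/0.014510 = 0.007166/0.014510 = 0.4939.
p-value = P(Z < 0.494) ≈ 0.6893.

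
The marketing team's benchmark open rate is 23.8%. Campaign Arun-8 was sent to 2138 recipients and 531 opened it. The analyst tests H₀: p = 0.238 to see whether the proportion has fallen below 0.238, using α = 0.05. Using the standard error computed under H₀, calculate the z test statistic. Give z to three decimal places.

z = 1.125

p̂ = 531/2138 ≈ 0.24836.
Standard error under H₀: √(0.238×0.762/2138) = 0.00921.
z = (0.24836 − 0.238)/0.00921 = 0.01036/0.00921 = 1.125.
p-value = P(Z < 1.125) ≈ 0.8697; since p > α = 0.05, fail to reject H₀.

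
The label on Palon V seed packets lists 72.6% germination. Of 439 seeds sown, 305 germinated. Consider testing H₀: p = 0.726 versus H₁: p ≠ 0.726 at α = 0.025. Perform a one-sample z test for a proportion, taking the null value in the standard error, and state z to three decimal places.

p̂ = 305/439 ≈ 0.694761.
SE = √(p₀(1−p₀)/n) = √(0.19892/439) = 0.021287.
z = (0.694761 − 0.726)/0.021287 = -0.031239/0.021287 = -1.468.
p-value = 2·P(Z > 1.468) ≈ 0.1422, so at α = 0.025 we fail to reject H₀.

z = -1.468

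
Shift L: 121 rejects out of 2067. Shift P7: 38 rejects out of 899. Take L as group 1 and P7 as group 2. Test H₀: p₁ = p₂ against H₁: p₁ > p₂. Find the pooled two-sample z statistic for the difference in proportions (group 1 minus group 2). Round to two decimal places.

z = 1.81

p̂₁ = 121/2067 ≈ 0.05854, p̂₂ = 38/899 ≈ 0.04227.
Pooled p̂ = (121+38)/(2067+899) = 159/2966 = 0.05361.
SE = √(p̂(1−p̂)(1/n₁+1/n₂)) = √(0.05361·0.94639·0.00159614) = √(8.09782e-05) = 0.00900.
z = (0.05854 − 0.04227)/0.00900 = 0.01627/0.00900 = 1.81.
p-value = P(Z > 1.808) ≈ 0.0353.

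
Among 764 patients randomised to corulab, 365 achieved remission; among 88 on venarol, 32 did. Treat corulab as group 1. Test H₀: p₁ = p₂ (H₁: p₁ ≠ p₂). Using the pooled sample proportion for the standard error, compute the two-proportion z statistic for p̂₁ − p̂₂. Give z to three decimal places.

p̂₁ = 365/764 ≈ 0.47775, p̂₂ = 32/88 ≈ 0.36364.
Pooled p̂ = (365+32)/(764+88) = 397/852 = 0.46596.
SE = √(0.248841 × 0.0126725) = 0.05616.
z = (0.47775 − 0.36364)/0.05616 = 0.11411/0.05616 = 2.032.
p-value = 2·P(Z > 2.032) ≈ 0.0421.

z = 2.032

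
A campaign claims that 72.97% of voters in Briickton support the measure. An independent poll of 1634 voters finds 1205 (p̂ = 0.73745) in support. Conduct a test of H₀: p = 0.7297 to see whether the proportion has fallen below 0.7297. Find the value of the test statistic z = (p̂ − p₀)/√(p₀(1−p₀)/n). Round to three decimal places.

z = 0.706

p̂ = 1205/1634 ≈ 0.737454.
Under H₀, SE = √(0.7297·0.2703/1634) = √(0.000120709) = 0.010987.
z = (0.737454 − 0.7297)/0.010987 = 0.007754/0.010987 = 0.706.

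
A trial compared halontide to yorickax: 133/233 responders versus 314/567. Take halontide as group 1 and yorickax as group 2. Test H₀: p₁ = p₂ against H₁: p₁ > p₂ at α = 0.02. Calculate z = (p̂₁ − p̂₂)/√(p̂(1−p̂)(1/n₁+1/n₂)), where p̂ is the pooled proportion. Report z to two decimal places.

p̂₁ = 133/233 = 0.5708, p̂₂ = 314/567 = 0.5538.
Pooled p̂ = (133+314)/(233+567) = 447/800 = 0.5587.
SE = √(0.246548 × 0.00605551) = 0.0386.
z = (0.5708 − 0.5538)/0.0386 = 0.0170/0.0386 = 0.44.
p-value = P(Z > 0.441) ≈ 0.3298. With α = 0.02, fail to reject H₀.

z = 0.44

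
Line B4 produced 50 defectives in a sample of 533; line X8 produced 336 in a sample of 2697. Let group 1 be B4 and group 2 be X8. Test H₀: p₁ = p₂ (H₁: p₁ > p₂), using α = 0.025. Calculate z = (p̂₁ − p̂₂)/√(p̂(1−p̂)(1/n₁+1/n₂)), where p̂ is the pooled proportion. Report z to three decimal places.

p̂₁ = 50/533 = 0.09381, p̂₂ = 336/2697 = 0.12458.
Pooled p̂ = (50+336)/(533+2697) = 386/3230 = 0.11950.
SE = √(0.105223 × 0.00224695) = 0.01538.
z = (0.09381 − 0.12458)/0.01538 = -0.03077/0.01538 = -2.001.
p-value = P(Z > -2.001) ≈ 0.9773. With α = 0.025, fail to reject H₀.

z = -2.001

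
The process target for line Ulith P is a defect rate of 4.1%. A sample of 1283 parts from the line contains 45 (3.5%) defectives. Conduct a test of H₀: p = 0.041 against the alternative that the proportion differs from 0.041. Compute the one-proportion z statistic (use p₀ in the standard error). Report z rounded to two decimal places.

p̂ = 45/1283 = 0.0351.
Under H₀, SE = √(0.041·0.959/1283) = √(3.06461e-05) = 0.0055.
z = (0.0351 − 0.041)/0.0055 = -0.0059/0.0055 = -1.07.
Two-sided p-value ≈ 2·Φ(−1.070) = 0.2844.

z = -1.07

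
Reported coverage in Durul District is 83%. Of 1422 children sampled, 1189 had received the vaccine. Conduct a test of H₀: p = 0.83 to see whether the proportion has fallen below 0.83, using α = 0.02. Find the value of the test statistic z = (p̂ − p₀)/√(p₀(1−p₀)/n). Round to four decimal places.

z = 0.6170

p̂ = 1189/1422 = 0.836146.
Under H₀, SE = √(0.83·0.17/1422) = √(9.92264e-05) = 0.009961.
z = (0.836146 − 0.83)/0.009961 = 0.006146/0.009961 = 0.6170.
p-value = P(Z < 0.617) ≈ 0.7314; since p > α = 0.02, fail to reject H₀.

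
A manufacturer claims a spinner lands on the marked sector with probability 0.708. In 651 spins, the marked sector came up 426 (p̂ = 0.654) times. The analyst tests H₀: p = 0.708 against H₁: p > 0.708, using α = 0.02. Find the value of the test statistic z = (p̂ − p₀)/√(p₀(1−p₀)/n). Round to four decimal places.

p̂ = 426/651 = 0.6543779.
Standard error under H₀: √(0.708×0.292/651) = 0.0178204.
z = (0.6543779 − 0.708)/0.0178204 = -0.0536221/0.0178204 = -3.0090.
p-value = P(Z > -3.009) ≈ 0.9987; since p > α = 0.02, fail to reject H₀.

z = -3.0090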